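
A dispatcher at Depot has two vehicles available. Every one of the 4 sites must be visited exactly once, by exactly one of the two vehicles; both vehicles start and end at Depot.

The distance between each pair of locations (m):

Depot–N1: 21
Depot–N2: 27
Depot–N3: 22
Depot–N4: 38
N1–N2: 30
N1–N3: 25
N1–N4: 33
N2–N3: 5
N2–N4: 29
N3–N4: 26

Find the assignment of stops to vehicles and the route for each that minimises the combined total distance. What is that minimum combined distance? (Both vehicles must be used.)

There are 2^3 − 1 = 7 ways to divide the 4 stops into two non-empty groups. For each, the best each vehicle can do is its own shortest tour through its group:
  {N1} + {N2, N3, N4}: 42 + 94 = 136
  {N2} + {N1, N3, N4}: 54 + 102 = 156
  {N1, N2} + {N3, N4}: 78 + 86 = 164
  {N3} + {N1, N2, N4}: 44 + 110 = 154
  {N1, N3} + {N2, N4}: 68 + 94 = 162
  {N2, N3} + {N1, N4}: 54 + 92 = 146
  … (7 splits in total)
Best: vehicle 1 Depot → N1 → Depot = 42; vehicle 2 Depot → N3 → N2 → N4 → Depot = 94; combined 136.

136 m — the smallest possible combined total.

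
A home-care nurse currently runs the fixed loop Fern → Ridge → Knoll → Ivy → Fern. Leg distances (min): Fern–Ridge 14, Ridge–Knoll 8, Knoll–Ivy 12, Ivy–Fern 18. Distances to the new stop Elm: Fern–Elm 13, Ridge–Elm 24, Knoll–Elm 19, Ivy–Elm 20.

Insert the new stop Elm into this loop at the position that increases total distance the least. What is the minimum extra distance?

Insertion cost between consecutive stops i–j is d(i,Elm) + d(Elm,j) − d(i,j):
  between Fern and Ridge: 13 + 24 − 14 = 23
  between Ridge and Knoll: 24 + 19 − 8 = 35
  between Knoll and Ivy: 19 + 20 − 12 = 27
  between Ivy and Fern: 20 + 13 − 18 = 15
Cheapest insertion is between Ivy and Fern, adding 15.
New total = 52 + 15 = 67.

+15 min — insert Elm between Ivy and Fern.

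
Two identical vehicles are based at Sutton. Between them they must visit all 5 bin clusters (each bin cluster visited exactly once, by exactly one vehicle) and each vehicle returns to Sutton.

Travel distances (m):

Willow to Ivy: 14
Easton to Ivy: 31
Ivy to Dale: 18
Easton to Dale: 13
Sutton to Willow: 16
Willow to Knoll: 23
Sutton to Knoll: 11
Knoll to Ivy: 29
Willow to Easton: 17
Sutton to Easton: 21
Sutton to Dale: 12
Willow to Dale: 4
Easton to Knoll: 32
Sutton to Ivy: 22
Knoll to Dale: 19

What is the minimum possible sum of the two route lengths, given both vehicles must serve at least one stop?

There are 2^4 − 1 = 15 ways to divide the 5 stops into two non-empty groups. For each, the best each vehicle can do is its own shortest tour through its group:
  {Willow} + {Easton, Knoll, Ivy, Dale}: 32 + 92 = 124
  {Easton} + {Willow, Knoll, Ivy, Dale}: 42 + 70 = 112
  {Willow, Easton} + {Knoll, Ivy, Dale}: 54 + 70 = 124
  {Knoll} + {Willow, Easton, Ivy, Dale}: 22 + 74 = 96
  {Willow, Knoll} + {Easton, Ivy, Dale}: 50 + 74 = 124
  {Easton, Knoll} + {Willow, Ivy, Dale}: 64 + 52 = 116
  … (15 splits in total)
Best: vehicle 1 Sutton → Knoll → Sutton = 22; vehicle 2 Sutton → Easton → Dale → Willow → Ivy → Sutton = 74; combined 96.

96 m — the smallest possible combined total.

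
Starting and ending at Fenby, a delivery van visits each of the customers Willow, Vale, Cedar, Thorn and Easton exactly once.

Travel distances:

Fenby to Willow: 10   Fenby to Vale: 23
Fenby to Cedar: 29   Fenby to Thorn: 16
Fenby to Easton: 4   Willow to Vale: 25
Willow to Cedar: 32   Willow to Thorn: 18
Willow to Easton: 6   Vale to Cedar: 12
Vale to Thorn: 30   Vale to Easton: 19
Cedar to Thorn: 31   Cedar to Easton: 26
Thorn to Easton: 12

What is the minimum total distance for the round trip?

Minimum total distance: 94.

With 5 stops there are 5!/2 = 60 distinct round trips (a route and its reverse cost the same).
Fenby→Willow→Vale→Cedar→Thorn→Easton→Fenby: 10+25+12+31+12+4 = 94
Fenby→Willow→Vale→Cedar→Easton→Thorn→Fenby: 10+25+12+26+12+16 = 101
Fenby→Willow→Vale→Thorn→Cedar→Easton→Fenby: 10+25+30+31+26+4 = 126
Fenby→Willow→Vale→Thorn→Easton→Cedar→Fenby: 10+25+30+12+26+29 = 132
Fenby→Willow→Vale→Easton→Cedar→Thorn→Fenby: 10+25+19+26+31+16 = 127
Fenby→Willow→Vale→Easton→Thorn→Cedar→Fenby: 10+25+19+12+31+29 = 126
Fenby→Willow→Cedar→Vale→Thorn→Easton→Fenby: 10+32+12+30+12+4 = 100
Fenby→Willow→Cedar→Vale→Easton→Thorn→Fenby: 10+32+12+19+12+16 = 101
Fenby→Willow→Cedar→Thorn→Vale→Easton→Fenby: 10+32+31+30+19+4 = 126
Fenby→Willow→Cedar→Thorn→Easton→Vale→Fenby: 10+32+31+12+19+23 = 127
Fenby→Willow→Cedar→Easton→Vale→Thorn→Fenby: 10+32+26+19+30+16 = 133
Fenby→Willow→Cedar→Easton→Thorn→Vale→Fenby: 10+32+26+12+30+23 = 133
Fenby→Willow→Thorn→Vale→Cedar→Easton→Fenby: 10+18+30+12+26+4 = 100
Fenby→Willow→Thorn→Vale→Easton→Cedar→Fenby: 10+18+30+19+26+29 = 132
… (46 more)
The minimum is 94.
One optimal route: Fenby → Willow → Vale → Cedar → Thorn → Easton → Fenby (or its reverse).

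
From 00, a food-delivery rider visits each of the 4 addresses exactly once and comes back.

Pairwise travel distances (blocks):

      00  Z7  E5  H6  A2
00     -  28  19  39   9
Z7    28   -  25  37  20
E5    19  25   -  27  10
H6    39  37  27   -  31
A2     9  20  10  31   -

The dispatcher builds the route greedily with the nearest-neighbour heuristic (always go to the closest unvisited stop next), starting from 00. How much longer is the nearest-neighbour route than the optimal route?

From 00: A2=9, E5=19, Z7=28, H6=39 → choose A2 (9).
From A2: E5=10, Z7=20, H6=31 → choose E5 (10).
From E5: Z7=25, H6=27 → choose Z7 (25).
From Z7: H6=37 → choose H6 (37).
NN route 00 → A2 → E5 → Z7 → H6 → 00 costs 120.
Optimal: 00 → Z7 → H6 → E5 → A2 → 00 costs 111 (by enumerating all 12 distinct tours).
Excess = 120 − 111 = 9.

Excess over optimum: 9 blocks.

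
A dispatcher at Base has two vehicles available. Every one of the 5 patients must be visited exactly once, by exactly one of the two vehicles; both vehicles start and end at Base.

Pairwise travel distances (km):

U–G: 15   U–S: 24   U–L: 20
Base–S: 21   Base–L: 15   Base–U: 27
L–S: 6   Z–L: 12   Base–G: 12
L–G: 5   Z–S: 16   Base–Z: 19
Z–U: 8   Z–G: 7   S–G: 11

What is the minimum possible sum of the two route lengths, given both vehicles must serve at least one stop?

There are 2^4 − 1 = 15 ways to divide the 5 stops into two non-empty groups. For each, the best each vehicle can do is its own shortest tour through its group:
  {Z} + {U, L, S, G}: 38 + 72 = 110
  {U} + {Z, L, S, G}: 54 + 56 = 110
  {Z, U} + {L, S, G}: 54 + 44 = 98
  {L} + {Z, U, S, G}: 30 + 72 = 102
  {Z, L} + {U, S, G}: 46 + 72 = 118
  {U, L} + {Z, S, G}: 62 + 56 = 118
  … (15 splits in total)
  {L, S} + {Z, U, G}: 42 + 54 = 96  ← best
Best: vehicle 1 Base → L → S → Base = 42; vehicle 2 Base → Z → U → G → Base = 54; combined 96.

Minimum combined distance: 96 km.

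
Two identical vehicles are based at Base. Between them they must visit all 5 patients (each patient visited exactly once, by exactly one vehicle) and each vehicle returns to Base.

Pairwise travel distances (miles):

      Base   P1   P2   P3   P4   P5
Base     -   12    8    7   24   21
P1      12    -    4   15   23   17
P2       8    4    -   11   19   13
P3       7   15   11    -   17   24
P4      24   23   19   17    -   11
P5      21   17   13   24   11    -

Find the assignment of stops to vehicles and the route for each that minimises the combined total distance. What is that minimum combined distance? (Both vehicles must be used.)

78 miles — the smallest possible combined total.

Check every non-empty split of the stops between the two vehicles; for each half take its own optimal tour:
  {P1} + {P2, P3, P4, P5}: 24 + 56 = 80
  {P2} + {P1, P3, P4, P5}: 16 + 64 = 80
  {P1, P2} + {P3, P4, P5}: 24 + 56 = 80
  {P3} + {P1, P2, P4, P5}: 14 + 64 = 78
  {P1, P3} + {P2, P4, P5}: 34 + 56 = 90
  {P2, P3} + {P1, P4, P5}: 26 + 64 = 90
  … (15 splits in total)
Best: vehicle 1 Base → P3 → Base = 14; vehicle 2 Base → P1 → P2 → P5 → P4 → Base = 64; combined 78.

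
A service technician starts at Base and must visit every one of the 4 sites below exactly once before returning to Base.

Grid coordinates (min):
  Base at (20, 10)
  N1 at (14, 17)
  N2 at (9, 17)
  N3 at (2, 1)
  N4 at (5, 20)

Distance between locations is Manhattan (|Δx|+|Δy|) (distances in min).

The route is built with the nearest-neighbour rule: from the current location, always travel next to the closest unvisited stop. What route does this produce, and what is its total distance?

At Base the remaining stops are N1 13, N2 18, N4 25, N3 27; go to N1.
At N1 the remaining stops are N2 5, N4 12, N3 28; go to N2.
At N2 the remaining stops are N4 7, N3 23; go to N4.
At N4 the remaining stops are N3 22; go to N3.
Return N3→Base: 27.
Total = 13 + 5 + 7 + 22 + 27 = 74.

Nearest-neighbour total = 74 min; route Base → N1 → N2 → N4 → N3 → Base.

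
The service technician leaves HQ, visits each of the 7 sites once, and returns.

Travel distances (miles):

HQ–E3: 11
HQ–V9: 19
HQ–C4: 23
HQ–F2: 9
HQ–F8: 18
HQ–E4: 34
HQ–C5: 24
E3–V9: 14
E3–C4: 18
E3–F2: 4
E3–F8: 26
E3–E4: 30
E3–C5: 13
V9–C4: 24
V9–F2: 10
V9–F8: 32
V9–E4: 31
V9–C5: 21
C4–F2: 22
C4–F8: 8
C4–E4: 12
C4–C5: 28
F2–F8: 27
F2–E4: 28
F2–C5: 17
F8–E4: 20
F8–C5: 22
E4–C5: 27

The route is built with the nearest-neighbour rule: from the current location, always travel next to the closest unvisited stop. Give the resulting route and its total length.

Total distance 133 miles via the nearest-neighbour route HQ → F2 → E3 → C5 → V9 → C4 → F8 → E4 → HQ.

At HQ the remaining stops are F2 9, E3 11, F8 18, V9 19, C4 23, C5 24, E4 34; go to F2.
At F2 the remaining stops are E3 4, V9 10, C5 17, C4 22, F8 27, E4 28; go to E3.
At E3 the remaining stops are C5 13, V9 14, C4 18, F8 26, E4 30; go to C5.
At C5 the remaining stops are V9 21, F8 22, E4 27, C4 28; go to V9.
At V9 the remaining stops are C4 24, E4 31, F8 32; go to C4.
At C4 the remaining stops are F8 8, E4 12; go to F8.
At F8 the remaining stops are E4 20; go to E4.
Return E4→HQ: 34.
Total = 9 + 4 + 13 + 21 + 24 + 8 + 20 + 34 = 133.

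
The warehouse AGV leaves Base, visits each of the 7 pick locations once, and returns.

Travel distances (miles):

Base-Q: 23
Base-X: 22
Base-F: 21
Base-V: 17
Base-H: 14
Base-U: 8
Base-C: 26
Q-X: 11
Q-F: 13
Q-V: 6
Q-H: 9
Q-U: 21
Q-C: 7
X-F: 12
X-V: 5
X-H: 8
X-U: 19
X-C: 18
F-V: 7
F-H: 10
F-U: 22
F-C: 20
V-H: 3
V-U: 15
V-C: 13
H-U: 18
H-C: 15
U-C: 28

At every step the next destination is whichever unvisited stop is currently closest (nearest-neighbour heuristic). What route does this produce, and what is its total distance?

Nearest-neighbour total = 93 miles; route Base → U → V → H → X → Q → C → F → Base.

From Base: distances to unvisited — U=8, H=14, V=17, F=21, X=22, Q=23, C=26. Nearest is U (8).
From U: distances to unvisited — V=15, H=18, X=19, Q=21, F=22, C=28. Nearest is V (15).
From V: distances to unvisited — H=3, X=5, Q=6, F=7, C=13. Nearest is H (3).
From H: distances to unvisited — X=8, Q=9, F=10, C=15. Nearest is X (8).
From X: distances to unvisited — Q=11, F=12, C=18. Nearest is Q (11).
From Q: distances to unvisited — C=7, F=13. Nearest is C (7).
From C: distances to unvisited — F=20. Nearest is F (20).
Return F→Base: 21.
Total = 8 + 15 + 3 + 8 + 11 + 7 + 20 + 21 = 93.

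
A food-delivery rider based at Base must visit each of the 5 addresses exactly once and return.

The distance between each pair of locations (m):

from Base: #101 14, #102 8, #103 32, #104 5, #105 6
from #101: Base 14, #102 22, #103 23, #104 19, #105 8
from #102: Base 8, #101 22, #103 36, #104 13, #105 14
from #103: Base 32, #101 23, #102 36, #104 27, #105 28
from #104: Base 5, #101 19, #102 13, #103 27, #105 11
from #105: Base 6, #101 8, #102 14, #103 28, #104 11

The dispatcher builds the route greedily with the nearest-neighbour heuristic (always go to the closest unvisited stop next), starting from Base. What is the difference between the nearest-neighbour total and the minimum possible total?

29 m longer than the optimal tour.

From Base: #104=5, #105=6, #102=8, #101=14, #103=32 → choose #104 (5).
From #104: #105=11, #102=13, #101=19, #103=27 → choose #105 (11).
From #105: #101=8, #102=14, #103=28 → choose #101 (8).
From #101: #102=22, #103=23 → choose #102 (22).
From #102: #103=36 → choose #103 (36).
NN route Base → #104 → #105 → #101 → #102 → #103 → Base costs 114.
Optimal: Base → #102 → #104 → #103 → #101 → #105 → Base costs 85 (by enumerating all 60 distinct tours).
Excess = 114 − 85 = 29.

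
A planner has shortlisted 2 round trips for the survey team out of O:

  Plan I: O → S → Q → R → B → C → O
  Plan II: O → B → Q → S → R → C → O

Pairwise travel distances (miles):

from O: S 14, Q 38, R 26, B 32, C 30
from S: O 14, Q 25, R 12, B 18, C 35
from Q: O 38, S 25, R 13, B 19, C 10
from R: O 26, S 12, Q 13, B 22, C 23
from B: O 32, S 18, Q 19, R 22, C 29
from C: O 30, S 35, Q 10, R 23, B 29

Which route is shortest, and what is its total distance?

133 miles — Plan I is the shortest.

Plan I: 14 + 25 + 13 + 22 + 29 + 30 = 133
Plan II: 32 + 19 + 25 + 12 + 23 + 30 = 141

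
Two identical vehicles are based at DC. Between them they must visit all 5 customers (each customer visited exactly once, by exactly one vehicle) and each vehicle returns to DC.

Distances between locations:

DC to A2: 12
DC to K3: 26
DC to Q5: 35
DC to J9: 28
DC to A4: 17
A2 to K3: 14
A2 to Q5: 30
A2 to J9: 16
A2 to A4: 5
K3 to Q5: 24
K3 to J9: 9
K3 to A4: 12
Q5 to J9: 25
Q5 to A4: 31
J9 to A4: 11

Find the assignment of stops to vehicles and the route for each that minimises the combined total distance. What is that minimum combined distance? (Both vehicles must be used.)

Check every non-empty split of the stops between the two vehicles; for each half take its own optimal tour:
  {A2} + {K3, Q5, J9, A4}: 24 + 96 = 120
  {K3} + {A2, Q5, J9, A4}: 52 + 88 = 140
  {A2, K3} + {Q5, J9, A4}: 52 + 88 = 140
  {Q5} + {A2, K3, J9, A4}: 70 + 63 = 133
  {A2, Q5} + {K3, J9, A4}: 77 + 63 = 140
  {K3, Q5} + {A2, J9, A4}: 85 + 56 = 141
  … (15 splits in total)
Best: vehicle 1 DC → A2 → DC = 24; vehicle 2 DC → Q5 → K3 → J9 → A4 → DC = 96; combined 120.

Minimum combined distance: 120.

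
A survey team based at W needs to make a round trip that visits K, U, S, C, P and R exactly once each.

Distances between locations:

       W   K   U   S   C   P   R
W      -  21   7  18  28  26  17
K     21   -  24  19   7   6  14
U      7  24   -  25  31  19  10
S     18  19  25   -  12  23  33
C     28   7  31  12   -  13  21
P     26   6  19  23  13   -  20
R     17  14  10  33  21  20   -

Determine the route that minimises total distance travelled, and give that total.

There are 360 distinct closed tours to check (reversals are equivalent).
W-K-U-S-C-P-R-W: 21+24+25+12+13+20+17 = 132
W-K-U-S-C-R-P-W: 21+24+25+12+21+20+26 = 149
W-K-U-S-P-C-R-W: 21+24+25+23+13+21+17 = 144
W-K-U-S-P-R-C-W: 21+24+25+23+20+21+28 = 162
W-K-U-S-R-C-P-W: 21+24+25+33+21+13+26 = 163
W-K-U-S-R-P-C-W: 21+24+25+33+20+13+28 = 164
W-K-U-C-S-P-R-W: 21+24+31+12+23+20+17 = 148
W-K-U-C-S-R-P-W: 21+24+31+12+33+20+26 = 167
… (352 more)
W-U-R-K-P-C-S-W: 7+10+14+6+13+12+18 = 80  ← best
The minimum is 80.
One optimal route: W → U → R → K → P → C → S → W (or its reverse).

Minimum total distance: 80.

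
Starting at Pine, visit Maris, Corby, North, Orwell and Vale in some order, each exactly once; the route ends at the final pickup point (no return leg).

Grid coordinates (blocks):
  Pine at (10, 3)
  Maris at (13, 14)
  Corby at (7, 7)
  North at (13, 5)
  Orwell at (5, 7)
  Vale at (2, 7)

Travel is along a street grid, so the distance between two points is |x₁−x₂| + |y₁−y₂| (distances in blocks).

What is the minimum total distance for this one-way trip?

There are 5! = 120 possible orderings.
Pine - Maris - Corby - North - Orwell - Vale: 14+13+8+10+3 = 48
Pine - Maris - Corby - North - Vale - Orwell: 14+13+8+13+3 = 51
Pine - Maris - Corby - Orwell - North - Vale: 14+13+2+10+13 = 52
Pine - Maris - Corby - Orwell - Vale - North: 14+13+2+3+13 = 45
Pine - Maris - Corby - Vale - North - Orwell: 14+13+5+13+10 = 55
Pine - Maris - Corby - Vale - Orwell - North: 14+13+5+3+10 = 45
Pine - Maris - North - Corby - Orwell - Vale: 14+9+8+2+3 = 36
Pine - Maris - North - Corby - Vale - Orwell: 14+9+8+5+3 = 39
Pine - Maris - North - Orwell - Corby - Vale: 14+9+10+2+5 = 40
Pine - Maris - North - Orwell - Vale - Corby: 14+9+10+3+5 = 41
Pine - Maris - North - Vale - Corby - Orwell: 14+9+13+5+2 = 43
Pine - Maris - North - Vale - Orwell - Corby: 14+9+13+3+2 = 41
Pine - Maris - Orwell - Corby - North - Vale: 14+15+2+8+13 = 52
Pine - Maris - Orwell - Corby - Vale - North: 14+15+2+5+13 = 49
… (106 more)
Pine - North - Maris - Corby - Orwell - Vale: 5+9+13+2+3 = 32  ← best
The minimum is 32.
One shortest path: Pine → North → Maris → Corby → Orwell → Vale.

32 blocks — the minimum one-way total.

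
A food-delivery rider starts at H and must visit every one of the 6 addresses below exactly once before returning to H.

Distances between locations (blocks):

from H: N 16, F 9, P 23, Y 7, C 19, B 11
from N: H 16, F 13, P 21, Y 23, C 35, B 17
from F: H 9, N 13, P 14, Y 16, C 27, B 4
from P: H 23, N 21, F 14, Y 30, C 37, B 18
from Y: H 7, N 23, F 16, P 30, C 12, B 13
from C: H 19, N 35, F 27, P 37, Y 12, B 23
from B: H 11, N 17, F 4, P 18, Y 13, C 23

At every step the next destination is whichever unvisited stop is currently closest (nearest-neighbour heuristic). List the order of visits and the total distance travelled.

103 blocks along H → Y → C → B → F → N → P → H.

From H: distances to unvisited — Y=7, F=9, B=11, N=16, C=19, P=23. Nearest is Y (7).
From Y: distances to unvisited — C=12, B=13, F=16, N=23, P=30. Nearest is C (12).
From C: distances to unvisited — B=23, F=27, N=35, P=37. Nearest is B (23).
From B: distances to unvisited — F=4, N=17, P=18. Nearest is F (4).
From F: distances to unvisited — N=13, P=14. Nearest is N (13).
From N: distances to unvisited — P=21. Nearest is P (21).
Return P→H: 23.
Total = 7 + 12 + 23 + 4 + 13 + 21 + 23 = 103.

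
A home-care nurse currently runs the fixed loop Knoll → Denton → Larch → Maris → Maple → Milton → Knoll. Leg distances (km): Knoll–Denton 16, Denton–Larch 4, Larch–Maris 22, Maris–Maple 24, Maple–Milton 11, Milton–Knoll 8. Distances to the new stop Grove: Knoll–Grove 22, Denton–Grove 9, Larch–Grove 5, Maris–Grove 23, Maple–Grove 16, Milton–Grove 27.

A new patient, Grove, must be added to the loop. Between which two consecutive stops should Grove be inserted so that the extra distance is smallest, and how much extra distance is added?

Minimum extra distance: 6 km, inserting Grove between Larch and Maris.

Insertion cost between consecutive stops i–j is d(i,Grove) + d(Grove,j) − d(i,j):
  between Knoll and Denton: 22 + 9 − 16 = 15
  between Denton and Larch: 9 + 5 − 4 = 10
  between Larch and Maris: 5 + 23 − 22 = 6
  between Maris and Maple: 23 + 16 − 24 = 15
  between Maple and Milton: 16 + 27 − 11 = 32
  between Milton and Knoll: 27 + 22 − 8 = 41
Cheapest insertion is between Larch and Maris, adding 6.
New total = 85 + 6 = 91.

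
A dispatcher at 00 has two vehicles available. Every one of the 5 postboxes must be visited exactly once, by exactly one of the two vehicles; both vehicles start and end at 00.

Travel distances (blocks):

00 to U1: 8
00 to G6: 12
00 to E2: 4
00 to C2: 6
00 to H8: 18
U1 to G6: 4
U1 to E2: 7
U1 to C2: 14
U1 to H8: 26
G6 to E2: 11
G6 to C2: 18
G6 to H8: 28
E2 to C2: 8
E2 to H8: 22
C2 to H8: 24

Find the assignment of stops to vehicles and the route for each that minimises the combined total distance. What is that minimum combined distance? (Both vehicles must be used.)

Check every non-empty split of the stops between the two vehicles; for each half take its own optimal tour:
  {U1} + {G6, E2, C2, H8}: 16 + 71 = 87
  {G6} + {U1, E2, C2, H8}: 24 + 65 = 89
  {U1, G6} + {E2, C2, H8}: 24 + 54 = 78
  {E2} + {U1, G6, C2, H8}: 8 + 70 = 78
  {U1, E2} + {G6, C2, H8}: 19 + 70 = 89
  {G6, E2} + {U1, C2, H8}: 27 + 64 = 91
  … (15 splits in total)
  {C2} + {U1, G6, E2, H8}: 12 + 61 = 73  ← best
Best: vehicle 1 00 → C2 → 00 = 12; vehicle 2 00 → E2 → U1 → G6 → H8 → 00 = 61; combined 73.

73 blocks — the smallest possible combined total.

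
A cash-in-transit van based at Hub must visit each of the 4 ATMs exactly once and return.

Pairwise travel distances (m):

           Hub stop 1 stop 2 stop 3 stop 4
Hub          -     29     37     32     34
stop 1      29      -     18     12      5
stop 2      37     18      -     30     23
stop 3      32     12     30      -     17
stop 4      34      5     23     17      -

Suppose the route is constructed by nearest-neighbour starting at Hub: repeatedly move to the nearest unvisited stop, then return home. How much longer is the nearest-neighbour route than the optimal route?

Excess over optimum: 9 m.

From Hub: stop 1=29, stop 3=32, stop 4=34, stop 2=37 → choose stop 1 (29).
From stop 1: stop 4=5, stop 3=12, stop 2=18 → choose stop 4 (5).
From stop 4: stop 3=17, stop 2=23 → choose stop 3 (17).
From stop 3: stop 2=30 → choose stop 2 (30).
NN route Hub → stop 1 → stop 4 → stop 3 → stop 2 → Hub costs 118.
Optimal: Hub → stop 2 → stop 1 → stop 4 → stop 3 → Hub costs 109 (by enumerating all 12 distinct tours).
Excess = 118 − 109 = 9.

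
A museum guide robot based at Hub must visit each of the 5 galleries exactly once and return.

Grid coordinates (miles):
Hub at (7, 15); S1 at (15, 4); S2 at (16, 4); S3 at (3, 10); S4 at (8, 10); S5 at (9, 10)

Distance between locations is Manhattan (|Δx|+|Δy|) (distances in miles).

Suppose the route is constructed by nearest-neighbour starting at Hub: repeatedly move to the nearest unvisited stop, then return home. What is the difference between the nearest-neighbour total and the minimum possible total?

4 miles longer than the optimal tour.

Hub: S4=6, S5=7, S3=9, S1=19, S2=20 ⇒ S4
S4: S5=1, S3=5, S1=13, S2=14 ⇒ S5
S5: S3=6, S1=12, S2=13 ⇒ S3
S3: S1=18, S2=19 ⇒ S1
S1: S2=1 ⇒ S2
NN route Hub → S4 → S5 → S3 → S1 → S2 → Hub costs 52.
Optimal: Hub → S1 → S2 → S5 → S4 → S3 → Hub costs 48 (by enumerating all 60 distinct tours).
Excess = 52 − 48 = 4.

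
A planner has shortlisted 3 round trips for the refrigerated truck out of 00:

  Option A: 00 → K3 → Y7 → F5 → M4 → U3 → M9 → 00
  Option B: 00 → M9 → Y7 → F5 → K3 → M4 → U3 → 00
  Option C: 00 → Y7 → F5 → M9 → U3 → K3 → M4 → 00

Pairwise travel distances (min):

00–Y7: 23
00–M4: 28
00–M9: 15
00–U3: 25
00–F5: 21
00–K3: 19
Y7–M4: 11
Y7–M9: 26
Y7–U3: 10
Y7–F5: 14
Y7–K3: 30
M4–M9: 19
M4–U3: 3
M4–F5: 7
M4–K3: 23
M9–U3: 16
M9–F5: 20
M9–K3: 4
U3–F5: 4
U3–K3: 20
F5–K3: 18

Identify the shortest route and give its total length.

Option A: 19 + 30 + 14 + 7 + 3 + 16 + 15 = 104
Option B: 15 + 26 + 14 + 18 + 23 + 3 + 25 = 124
Option C: 23 + 14 + 20 + 16 + 20 + 23 + 28 = 144

Shortest is Option A, total 104 min.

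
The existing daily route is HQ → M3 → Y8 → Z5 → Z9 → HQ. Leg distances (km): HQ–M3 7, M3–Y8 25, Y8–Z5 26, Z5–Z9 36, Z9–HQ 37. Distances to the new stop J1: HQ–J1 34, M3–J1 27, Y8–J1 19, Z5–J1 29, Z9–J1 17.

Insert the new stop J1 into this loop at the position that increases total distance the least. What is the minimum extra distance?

+10 km — insert J1 between Z5 and Z9.

Insertion cost between consecutive stops i–j is d(i,J1) + d(J1,j) − d(i,j):
  between HQ and M3: 34 + 27 − 7 = 54
  between M3 and Y8: 27 + 19 − 25 = 21
  between Y8 and Z5: 19 + 29 − 26 = 22
  between Z5 and Z9: 29 + 17 − 36 = 10
  between Z9 and HQ: 17 + 34 − 37 = 14
Cheapest insertion is between Z5 and Z9, adding 10.
New total = 131 + 10 = 141.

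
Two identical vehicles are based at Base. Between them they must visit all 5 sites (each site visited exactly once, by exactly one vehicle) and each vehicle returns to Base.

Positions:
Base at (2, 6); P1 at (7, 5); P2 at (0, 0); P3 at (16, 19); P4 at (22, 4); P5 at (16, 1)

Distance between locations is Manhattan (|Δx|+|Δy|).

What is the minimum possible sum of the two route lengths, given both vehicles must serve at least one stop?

Minimum combined distance: 92.

Check every non-empty split of the stops between the two vehicles; for each half take its own optimal tour:
  {P1} + {P2, P3, P4, P5}: 12 + 82 = 94
  {P2} + {P1, P3, P4, P5}: 16 + 76 = 92
  {P1, P2} + {P3, P4, P5}: 26 + 76 = 102
  {P3} + {P1, P2, P4, P5}: 54 + 56 = 110
  {P1, P3} + {P2, P4, P5}: 56 + 56 = 112
  {P2, P3} + {P1, P4, P5}: 70 + 50 = 120
  … (15 splits in total)
Best: vehicle 1 Base → P2 → Base = 16; vehicle 2 Base → P1 → P4 → P5 → P3 → Base = 76; combined 92.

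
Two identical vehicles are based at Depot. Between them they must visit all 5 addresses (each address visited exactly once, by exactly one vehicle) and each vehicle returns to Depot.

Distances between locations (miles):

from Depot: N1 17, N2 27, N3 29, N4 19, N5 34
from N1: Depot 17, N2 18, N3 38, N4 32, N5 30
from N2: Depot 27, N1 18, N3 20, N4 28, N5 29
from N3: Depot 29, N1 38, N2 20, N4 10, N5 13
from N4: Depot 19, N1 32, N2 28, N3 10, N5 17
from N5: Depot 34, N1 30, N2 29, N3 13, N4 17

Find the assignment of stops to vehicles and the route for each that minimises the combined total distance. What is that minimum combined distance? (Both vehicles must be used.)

Try each way of splitting the stops between the two vehicles (each non-empty) and, for each split, find the best tour for each vehicle:
  {N1} + {N2, N3, N4, N5}: 34 + 96 = 130
  {N2} + {N1, N3, N4, N5}: 54 + 89 = 143
  {N1, N2} + {N3, N4, N5}: 62 + 76 = 138
  {N3} + {N1, N2, N4, N5}: 58 + 100 = 158
  {N1, N3} + {N2, N4, N5}: 84 + 92 = 176
  {N2, N3} + {N1, N4, N5}: 76 + 83 = 159
  … (15 splits in total)
Best: vehicle 1 Depot → N1 → Depot = 34; vehicle 2 Depot → N2 → N3 → N5 → N4 → Depot = 96; combined 130.

Minimum combined distance: 130 miles.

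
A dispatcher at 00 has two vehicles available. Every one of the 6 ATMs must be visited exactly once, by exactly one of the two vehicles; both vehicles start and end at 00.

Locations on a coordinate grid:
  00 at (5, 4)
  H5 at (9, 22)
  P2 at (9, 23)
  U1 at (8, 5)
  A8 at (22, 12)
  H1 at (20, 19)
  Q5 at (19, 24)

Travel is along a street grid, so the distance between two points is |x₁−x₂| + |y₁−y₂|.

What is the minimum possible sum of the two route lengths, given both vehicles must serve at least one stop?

Minimum combined distance: 82.

Check every non-empty split of the stops between the two vehicles; for each half take its own optimal tour:
  {H5} + {P2, U1, A8, H1, Q5}: 44 + 74 = 118
  {P2} + {H5, U1, A8, H1, Q5}: 46 + 74 = 120
  {H5, P2} + {U1, A8, H1, Q5}: 46 + 74 = 120
  {U1} + {H5, P2, A8, H1, Q5}: 8 + 74 = 82
  {H5, U1} + {P2, A8, H1, Q5}: 44 + 74 = 118
  {P2, U1} + {H5, A8, H1, Q5}: 46 + 74 = 120
  … (31 splits in total)
Best: vehicle 1 00 → U1 → 00 = 8; vehicle 2 00 → H5 → P2 → Q5 → H1 → A8 → 00 = 74; combined 82.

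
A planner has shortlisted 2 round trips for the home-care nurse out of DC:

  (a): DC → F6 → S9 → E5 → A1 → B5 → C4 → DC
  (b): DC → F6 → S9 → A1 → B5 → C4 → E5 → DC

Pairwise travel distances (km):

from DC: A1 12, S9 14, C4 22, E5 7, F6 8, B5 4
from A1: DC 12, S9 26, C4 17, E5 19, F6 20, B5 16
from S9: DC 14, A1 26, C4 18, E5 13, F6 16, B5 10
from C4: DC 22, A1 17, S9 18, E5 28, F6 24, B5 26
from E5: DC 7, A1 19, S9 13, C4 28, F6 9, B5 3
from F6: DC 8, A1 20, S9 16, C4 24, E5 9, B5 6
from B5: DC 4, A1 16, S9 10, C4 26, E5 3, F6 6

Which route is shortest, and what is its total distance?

Shortest is (a), total 120 km.

(a): 8 + 16 + 13 + 19 + 16 + 26 + 22 = 120
(b): 8 + 16 + 26 + 16 + 26 + 28 + 7 = 127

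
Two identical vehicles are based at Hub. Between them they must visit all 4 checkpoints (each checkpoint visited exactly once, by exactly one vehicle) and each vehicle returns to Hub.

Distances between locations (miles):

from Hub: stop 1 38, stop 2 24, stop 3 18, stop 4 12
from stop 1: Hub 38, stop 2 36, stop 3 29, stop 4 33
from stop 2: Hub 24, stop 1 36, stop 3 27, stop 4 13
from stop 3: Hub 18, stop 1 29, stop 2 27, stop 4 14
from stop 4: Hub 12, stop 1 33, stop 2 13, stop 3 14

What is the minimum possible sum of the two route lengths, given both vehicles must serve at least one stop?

131 miles — the smallest possible combined total.

Try each way of splitting the stops between the two vehicles (each non-empty) and, for each split, find the best tour for each vehicle:
  {stop 1} + {stop 2, stop 3, stop 4}: 76 + 69 = 145
  {stop 2} + {stop 1, stop 3, stop 4}: 48 + 92 = 140
  {stop 1, stop 2} + {stop 3, stop 4}: 98 + 44 = 142
  {stop 3} + {stop 1, stop 2, stop 4}: 36 + 99 = 135
  {stop 1, stop 3} + {stop 2, stop 4}: 85 + 49 = 134
  {stop 2, stop 3} + {stop 1, stop 4}: 69 + 83 = 152
  … (7 splits in total)
  {stop 1, stop 2, stop 3} + {stop 4}: 107 + 24 = 131  ← best
Best: vehicle 1 Hub → stop 2 → stop 1 → stop 3 → Hub = 107; vehicle 2 Hub → stop 4 → Hub = 24; combined 131.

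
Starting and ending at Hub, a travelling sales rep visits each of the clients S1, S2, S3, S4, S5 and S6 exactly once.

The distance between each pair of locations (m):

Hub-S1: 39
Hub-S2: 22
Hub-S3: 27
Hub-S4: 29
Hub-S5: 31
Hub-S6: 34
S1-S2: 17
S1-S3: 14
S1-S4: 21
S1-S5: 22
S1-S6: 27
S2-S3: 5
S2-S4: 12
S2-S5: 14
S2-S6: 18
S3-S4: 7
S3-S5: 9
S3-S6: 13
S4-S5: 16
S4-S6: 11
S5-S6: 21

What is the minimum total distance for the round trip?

122 m — the shortest possible round trip.

With 6 stops there are 6!/2 = 360 distinct round trips (a route and its reverse cost the same).
Hub→S1→S2→S3→S4→S5→S6→Hub: 39+17+5+7+16+21+34 = 139
Hub→S1→S2→S3→S4→S6→S5→Hub: 39+17+5+7+11+21+31 = 131
Hub→S1→S2→S3→S5→S4→S6→Hub: 39+17+5+9+16+11+34 = 131
Hub→S1→S2→S3→S5→S6→S4→Hub: 39+17+5+9+21+11+29 = 131
Hub→S1→S2→S3→S6→S4→S5→Hub: 39+17+5+13+11+16+31 = 132
Hub→S1→S2→S3→S6→S5→S4→Hub: 39+17+5+13+21+16+29 = 140
Hub→S1→S2→S4→S3→S5→S6→Hub: 39+17+12+7+9+21+34 = 139
Hub→S1→S2→S4→S3→S6→S5→Hub: 39+17+12+7+13+21+31 = 140
… (352 more)
Hub→S2→S1→S5→S3→S4→S6→Hub: 22+17+22+9+7+11+34 = 122  ← best
The minimum is 122.
One optimal route: Hub → S2 → S1 → S5 → S3 → S4 → S6 → Hub (or its reverse).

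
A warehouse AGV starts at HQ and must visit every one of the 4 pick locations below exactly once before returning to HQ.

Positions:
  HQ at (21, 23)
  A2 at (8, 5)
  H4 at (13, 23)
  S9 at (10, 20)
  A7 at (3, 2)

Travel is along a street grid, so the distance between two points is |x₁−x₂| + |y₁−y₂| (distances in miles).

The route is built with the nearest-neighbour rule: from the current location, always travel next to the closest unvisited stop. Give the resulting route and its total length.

Total distance 78 miles via the nearest-neighbour route HQ → H4 → S9 → A2 → A7 → HQ.

At HQ the remaining stops are H4 8, S9 14, A2 31, A7 39; go to H4.
At H4 the remaining stops are S9 6, A2 23, A7 31; go to S9.
At S9 the remaining stops are A2 17, A7 25; go to A2.
At A2 the remaining stops are A7 8; go to A7.
Return A7→HQ: 39.
Total = 8 + 6 + 17 + 8 + 39 = 78.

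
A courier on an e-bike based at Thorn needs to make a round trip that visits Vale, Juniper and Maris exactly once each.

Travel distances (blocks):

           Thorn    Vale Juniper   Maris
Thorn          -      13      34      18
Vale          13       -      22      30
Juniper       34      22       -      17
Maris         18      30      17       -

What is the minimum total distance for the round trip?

Thorn-Vale-Juniper-Maris-Thorn: 13+22+17+18 = 70
Thorn-Vale-Maris-Juniper-Thorn: 13+30+17+34 = 94
Thorn-Juniper-Vale-Maris-Thorn: 34+22+30+18 = 104
The minimum is 70.
One optimal route: Thorn → Vale → Juniper → Maris → Thorn (or its reverse).

70 blocks — the shortest possible round trip.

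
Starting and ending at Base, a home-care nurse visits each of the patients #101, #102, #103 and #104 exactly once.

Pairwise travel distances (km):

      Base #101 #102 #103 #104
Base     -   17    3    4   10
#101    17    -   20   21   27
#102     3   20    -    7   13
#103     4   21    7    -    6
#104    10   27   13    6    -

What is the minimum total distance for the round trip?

Shortest round trip = 60 km.

There are 12 distinct closed tours to check (reversals are equivalent).
Base-#101-#102-#103-#104-Base: 17+20+7+6+10 = 60
Base-#101-#102-#104-#103-Base: 17+20+13+6+4 = 60
Base-#101-#103-#102-#104-Base: 17+21+7+13+10 = 68
Base-#101-#103-#104-#102-Base: 17+21+6+13+3 = 60
Base-#101-#104-#102-#103-Base: 17+27+13+7+4 = 68
Base-#101-#104-#103-#102-Base: 17+27+6+7+3 = 60
Base-#102-#101-#103-#104-Base: 3+20+21+6+10 = 60
Base-#102-#101-#104-#103-Base: 3+20+27+6+4 = 60
Base-#102-#103-#101-#104-Base: 3+7+21+27+10 = 68
Base-#102-#104-#101-#103-Base: 3+13+27+21+4 = 68
Base-#103-#101-#102-#104-Base: 4+21+20+13+10 = 68
Base-#103-#102-#101-#104-Base: 4+7+20+27+10 = 68
The minimum is 60.
One optimal route: Base → #101 → #102 → #103 → #104 → Base (or its reverse).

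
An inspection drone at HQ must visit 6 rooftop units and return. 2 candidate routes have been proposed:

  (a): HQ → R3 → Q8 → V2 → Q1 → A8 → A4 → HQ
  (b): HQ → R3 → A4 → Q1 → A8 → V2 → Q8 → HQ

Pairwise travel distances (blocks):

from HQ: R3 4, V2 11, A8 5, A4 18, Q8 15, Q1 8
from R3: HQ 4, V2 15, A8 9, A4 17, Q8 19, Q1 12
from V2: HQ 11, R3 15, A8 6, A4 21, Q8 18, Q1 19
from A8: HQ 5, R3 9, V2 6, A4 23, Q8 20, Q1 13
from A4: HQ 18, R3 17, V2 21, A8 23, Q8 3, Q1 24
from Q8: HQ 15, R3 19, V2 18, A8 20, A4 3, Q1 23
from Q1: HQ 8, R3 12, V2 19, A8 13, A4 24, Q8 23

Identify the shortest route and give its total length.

Shortest is (b), total 97 blocks.

(a): 4 + 19 + 18 + 19 + 13 + 23 + 18 = 114
(b): 4 + 17 + 24 + 13 + 6 + 18 + 15 = 97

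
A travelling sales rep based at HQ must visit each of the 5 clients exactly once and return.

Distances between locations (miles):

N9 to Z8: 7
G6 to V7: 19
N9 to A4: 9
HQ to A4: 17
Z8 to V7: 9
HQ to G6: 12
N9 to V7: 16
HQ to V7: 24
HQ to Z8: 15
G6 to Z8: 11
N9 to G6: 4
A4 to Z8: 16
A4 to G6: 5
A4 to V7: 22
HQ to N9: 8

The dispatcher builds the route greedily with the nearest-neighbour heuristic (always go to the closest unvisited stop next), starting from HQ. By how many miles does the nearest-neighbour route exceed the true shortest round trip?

Excess over optimum: 3 miles.

HQ: N9=8, G6=12, Z8=15, A4=17, V7=24 ⇒ N9
N9: G6=4, Z8=7, A4=9, V7=16 ⇒ G6
G6: A4=5, Z8=11, V7=19 ⇒ A4
A4: Z8=16, V7=22 ⇒ Z8
Z8: V7=9 ⇒ V7
NN route HQ → N9 → G6 → A4 → Z8 → V7 → HQ costs 66.
Optimal: HQ → N9 → G6 → A4 → V7 → Z8 → HQ costs 63 (by enumerating all 60 distinct tours).
Excess = 66 − 63 = 3.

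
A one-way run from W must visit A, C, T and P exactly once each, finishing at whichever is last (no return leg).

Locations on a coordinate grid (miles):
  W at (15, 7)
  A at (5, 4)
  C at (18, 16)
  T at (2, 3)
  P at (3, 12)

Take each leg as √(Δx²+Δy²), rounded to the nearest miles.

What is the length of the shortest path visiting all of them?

There are 4! = 24 possible orderings.
W→A→C→T→P: 10+18+21+9 = 58
W→A→C→P→T: 10+18+16+9 = 53
W→A→T→C→P: 10+3+21+16 = 50
W→A→T→P→C: 10+3+9+16 = 38
W→A→P→C→T: 10+8+16+21 = 55
W→A→P→T→C: 10+8+9+21 = 48
W→C→A→T→P: 9+18+3+9 = 39
W→C→A→P→T: 9+18+8+9 = 44
W→C→T→A→P: 9+21+3+8 = 41
W→C→T→P→A: 9+21+9+8 = 47
W→C→P→A→T: 9+16+8+3 = 36
W→C→P→T→A: 9+16+9+3 = 37
W→T→A→C→P: 14+3+18+16 = 51
W→T→A→P→C: 14+3+8+16 = 41
… (10 more)
The minimum is 36.
One shortest path: W → C → P → A → T.

Shortest open route: 36 miles.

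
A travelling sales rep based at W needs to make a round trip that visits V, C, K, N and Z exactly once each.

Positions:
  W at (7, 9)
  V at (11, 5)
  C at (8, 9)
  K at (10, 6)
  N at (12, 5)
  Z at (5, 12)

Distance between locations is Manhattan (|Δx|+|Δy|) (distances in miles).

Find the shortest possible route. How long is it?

28 miles — the shortest possible round trip.

With 5 stops there are 5!/2 = 60 distinct round trips (a route and its reverse cost the same).
W → V → C → K → N → Z → W: 8+7+5+3+14+5 = 42
W → V → C → K → Z → N → W: 8+7+5+11+14+9 = 54
W → V → C → N → K → Z → W: 8+7+8+3+11+5 = 42
W → V → C → N → Z → K → W: 8+7+8+14+11+6 = 54
W → V → C → Z → K → N → W: 8+7+6+11+3+9 = 44
W → V → C → Z → N → K → W: 8+7+6+14+3+6 = 44
W → V → K → C → N → Z → W: 8+2+5+8+14+5 = 42
W → V → K → C → Z → N → W: 8+2+5+6+14+9 = 44
W → V → K → N → C → Z → W: 8+2+3+8+6+5 = 32
W → V → K → N → Z → C → W: 8+2+3+14+6+1 = 34
W → V → K → Z → C → N → W: 8+2+11+6+8+9 = 44
W → V → K → Z → N → C → W: 8+2+11+14+8+1 = 44
W → V → N → C → K → Z → W: 8+1+8+5+11+5 = 38
W → V → N → C → Z → K → W: 8+1+8+6+11+6 = 40
… (46 more)
W → V → N → K → C → Z → W: 8+1+3+5+6+5 = 28  ← best
The minimum is 28.
One optimal route: W → V → N → K → C → Z → W (or its reverse).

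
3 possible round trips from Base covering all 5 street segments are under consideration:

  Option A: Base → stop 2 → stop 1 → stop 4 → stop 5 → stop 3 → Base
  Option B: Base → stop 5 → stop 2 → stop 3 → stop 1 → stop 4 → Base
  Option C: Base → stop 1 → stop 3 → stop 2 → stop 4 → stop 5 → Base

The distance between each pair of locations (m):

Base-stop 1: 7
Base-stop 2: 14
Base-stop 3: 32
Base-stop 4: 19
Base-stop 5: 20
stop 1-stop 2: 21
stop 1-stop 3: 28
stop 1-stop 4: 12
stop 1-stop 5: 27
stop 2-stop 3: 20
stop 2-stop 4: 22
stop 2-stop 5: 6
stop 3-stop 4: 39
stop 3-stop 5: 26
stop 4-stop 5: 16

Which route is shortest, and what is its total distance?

105 m — Option B is the shortest.

Option A: 14 + 21 + 12 + 16 + 26 + 32 = 121
Option B: 20 + 6 + 20 + 28 + 12 + 19 = 105
Option C: 7 + 28 + 20 + 22 + 16 + 20 = 113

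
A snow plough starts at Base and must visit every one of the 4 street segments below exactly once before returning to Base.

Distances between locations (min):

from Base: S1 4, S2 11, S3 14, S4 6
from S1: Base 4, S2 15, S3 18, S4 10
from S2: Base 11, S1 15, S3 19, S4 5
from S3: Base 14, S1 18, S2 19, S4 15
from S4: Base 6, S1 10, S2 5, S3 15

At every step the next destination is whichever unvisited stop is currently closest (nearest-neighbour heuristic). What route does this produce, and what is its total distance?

Base → [S1:4 / S4:6 / S2:11 / S3:14] → S1 (4)
S1 → [S4:10 / S2:15 / S3:18] → S4 (10)
S4 → [S2:5 / S3:15] → S2 (5)
S2 → [S3:19] → S3 (19)
Return S3→Base: 14.
Total = 4 + 10 + 5 + 19 + 14 = 52.

Nearest-neighbour total = 52 min; route Base → S1 → S4 → S2 → S3 → Base.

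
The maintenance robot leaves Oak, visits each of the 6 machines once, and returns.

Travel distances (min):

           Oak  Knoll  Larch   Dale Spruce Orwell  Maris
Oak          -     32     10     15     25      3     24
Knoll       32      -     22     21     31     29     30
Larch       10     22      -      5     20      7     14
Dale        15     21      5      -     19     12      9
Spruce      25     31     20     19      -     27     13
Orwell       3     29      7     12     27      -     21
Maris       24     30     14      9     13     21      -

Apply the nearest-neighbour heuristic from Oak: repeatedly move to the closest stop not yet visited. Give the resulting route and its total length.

Total distance 100 min via the nearest-neighbour route Oak → Orwell → Larch → Dale → Maris → Spruce → Knoll → Oak.

From Oak: distances to unvisited — Orwell=3, Larch=10, Dale=15, Maris=24, Spruce=25, Knoll=32. Nearest is Orwell (3).
From Orwell: distances to unvisited — Larch=7, Dale=12, Maris=21, Spruce=27, Knoll=29. Nearest is Larch (7).
From Larch: distances to unvisited — Dale=5, Maris=14, Spruce=20, Knoll=22. Nearest is Dale (5).
From Dale: distances to unvisited — Maris=9, Spruce=19, Knoll=21. Nearest is Maris (9).
From Maris: distances to unvisited — Spruce=13, Knoll=30. Nearest is Spruce (13).
From Spruce: distances to unvisited — Knoll=31. Nearest is Knoll (31).
Return Knoll→Oak: 32.
Total = 3 + 7 + 5 + 9 + 13 + 31 + 32 = 100.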